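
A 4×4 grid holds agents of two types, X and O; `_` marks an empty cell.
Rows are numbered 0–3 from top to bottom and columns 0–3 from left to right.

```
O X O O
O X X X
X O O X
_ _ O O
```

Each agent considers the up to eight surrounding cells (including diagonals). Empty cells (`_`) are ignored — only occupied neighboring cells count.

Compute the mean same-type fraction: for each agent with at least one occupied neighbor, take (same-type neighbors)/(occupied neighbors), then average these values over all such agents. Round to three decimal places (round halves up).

0.430

(0,0)O 1/3
(0,1)X 2/5
(0,2)O 1/5
(0,3)O 1/3
(1,0)O 2/5
(1,1)X 3/8
(1,2)X 4/8
(1,3)X 2/5
(2,0)X 1/3
(2,1)O 3/6
(2,2)O 3/7
(2,3)X 2/5
(3,2)O 3/4
(3,3)O 2/3
Sum over 14 agents: 1/3 + 2/5 + 1/5 + 1/3 + 2/5 + 3/8 + 4/8 + 2/5 + 1/3 + 3/6 + 3/7 + 2/5 + 3/4 + 2/3 = 5057/840; mean = 5057/840 ÷ 14 = 5057/11760 = 0.430017… → 0.430.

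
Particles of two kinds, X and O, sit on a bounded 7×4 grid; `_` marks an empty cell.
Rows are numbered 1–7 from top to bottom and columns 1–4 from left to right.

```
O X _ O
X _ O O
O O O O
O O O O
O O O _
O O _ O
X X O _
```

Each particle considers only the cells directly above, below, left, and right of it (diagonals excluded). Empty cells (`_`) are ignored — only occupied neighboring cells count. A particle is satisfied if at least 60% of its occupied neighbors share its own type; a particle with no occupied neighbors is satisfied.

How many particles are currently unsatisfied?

6

Row 1: (1,1)O 0/2 ✗ · (1,2)X 0/1 ✗ · (1,4)O 1/1 ✓
Row 2: (2,1)X 0/2 ✗ · (2,3)O 2/2 ✓ · (2,4)O 3/3 ✓
Row 3: (3,1)O 2/3 ✓ · (3,2)O 3/3 ✓ · (3,3)O 4/4 ✓ · (3,4)O 3/3 ✓
Row 4: (4,1)O 3/3 ✓ · (4,2)O 4/4 ✓ · (4,3)O 4/4 ✓ · (4,4)O 2/2 ✓
Row 5: (5,1)O 3/3 ✓ · (5,2)O 4/4 ✓ · (5,3)O 2/2 ✓
Row 6: (6,1)O 2/3 ✓ · (6,2)O 2/3 ✓ · (6,4)O 0/0 ✓
Row 7: (7,1)X 1/2 ✗ · (7,2)X 1/3 ✗ · (7,3)O 0/1 ✗
Unsatisfied: (1,1), (1,2), (2,1), (7,1), (7,2), (7,3) — 6 in total.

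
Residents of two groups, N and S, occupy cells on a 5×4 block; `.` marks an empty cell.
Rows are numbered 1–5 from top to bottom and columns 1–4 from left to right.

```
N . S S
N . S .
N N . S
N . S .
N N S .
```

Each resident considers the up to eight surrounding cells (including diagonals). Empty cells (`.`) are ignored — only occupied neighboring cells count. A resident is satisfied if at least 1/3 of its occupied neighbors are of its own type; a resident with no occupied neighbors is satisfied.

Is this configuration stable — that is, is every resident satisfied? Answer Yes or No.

Row 1: (1,1)N 1/1 satisfied · (1,3)S 2/2 satisfied · (1,4)S 2/2 satisfied
Row 2: (2,1)N 3/3 satisfied · (2,3)S 3/4 satisfied
Row 3: (3,1)N 3/3 satisfied · (3,2)N 3/5 satisfied · (3,4)S 2/2 satisfied
Row 4: (4,1)N 4/4 satisfied · (4,3)S 2/4 satisfied
Row 5: (5,1)N 2/2 satisfied · (5,2)N 2/4 satisfied · (5,3)S 1/2 satisfied
All meet the threshold, so the configuration is stable.

Yes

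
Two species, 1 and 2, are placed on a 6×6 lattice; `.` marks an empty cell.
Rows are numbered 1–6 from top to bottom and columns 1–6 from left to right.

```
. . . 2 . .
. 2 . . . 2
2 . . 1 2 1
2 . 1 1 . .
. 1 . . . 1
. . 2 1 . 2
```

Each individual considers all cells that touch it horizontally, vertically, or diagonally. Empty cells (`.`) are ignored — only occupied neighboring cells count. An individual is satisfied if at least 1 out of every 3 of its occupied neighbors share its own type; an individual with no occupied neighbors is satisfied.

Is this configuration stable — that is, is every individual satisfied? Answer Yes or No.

Row 1: (1,4)2 0/0 satisfied
Row 2: (2,2)2 1/1 satisfied · (2,6)2 1/2 satisfied
Row 3: (3,1)2 2/2 satisfied · (3,4)1 2/3 satisfied · (3,5)2 1/4 not · (3,6)1 0/2 not
Row 4: (4,1)2 1/2 satisfied · (4,3)1 3/3 satisfied · (4,4)1 2/3 satisfied
Row 5: (5,2)1 1/3 satisfied · (5,6)1 0/1 not
Row 6: (6,3)2 0/2 not · (6,4)1 0/1 not · (6,6)2 0/1 not
For instance (3,5) has only 1/4 same-type neighbors, below 1/3.

No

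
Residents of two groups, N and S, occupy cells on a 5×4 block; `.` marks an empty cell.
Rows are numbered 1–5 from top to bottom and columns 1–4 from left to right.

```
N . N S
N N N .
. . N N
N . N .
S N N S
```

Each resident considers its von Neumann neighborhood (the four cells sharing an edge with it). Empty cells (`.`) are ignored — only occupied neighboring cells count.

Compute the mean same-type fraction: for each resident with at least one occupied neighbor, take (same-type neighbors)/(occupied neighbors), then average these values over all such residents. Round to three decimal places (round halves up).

0.619

Row 1: (1,1)N 1/1 · (1,3)N 1/2 · (1,4)S 0/1
Row 2: (2,1)N 2/2 · (2,2)N 2/2 · (2,3)N 3/3
Row 3: (3,3)N 3/3 · (3,4)N 1/1
Row 4: (4,1)N 0/1 · (4,3)N 2/2
Row 5: (5,1)S 0/2 · (5,2)N 1/2 · (5,3)N 2/3 · (5,4)S 0/1
Sum over 14 residents: 1/1 + 1/2 + 0/1 + 2/2 + 2/2 + 3/3 + 3/3 + 1/1 + 0/1 + 2/2 + 0/2 + 1/2 + 2/3 + 0/1 = 26/3; mean = 26/3 ÷ 14 = 13/21 = 0.619047… → 0.619.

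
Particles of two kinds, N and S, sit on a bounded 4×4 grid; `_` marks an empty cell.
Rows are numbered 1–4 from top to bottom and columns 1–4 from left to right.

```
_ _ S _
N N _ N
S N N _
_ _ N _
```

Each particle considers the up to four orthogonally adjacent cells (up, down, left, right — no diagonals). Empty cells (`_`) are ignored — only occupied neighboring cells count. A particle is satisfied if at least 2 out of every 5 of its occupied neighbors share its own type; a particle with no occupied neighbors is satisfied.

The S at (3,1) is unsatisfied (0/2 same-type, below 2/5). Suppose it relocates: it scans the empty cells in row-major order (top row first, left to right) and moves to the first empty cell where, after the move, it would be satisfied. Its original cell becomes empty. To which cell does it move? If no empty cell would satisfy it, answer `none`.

(1,2)

Vacating (3,1). Empty cells in order:
  (1,1): 0/1 same-type → still unsatisfied.
  (1,2): 1/2 same-type → satisfied — stop here.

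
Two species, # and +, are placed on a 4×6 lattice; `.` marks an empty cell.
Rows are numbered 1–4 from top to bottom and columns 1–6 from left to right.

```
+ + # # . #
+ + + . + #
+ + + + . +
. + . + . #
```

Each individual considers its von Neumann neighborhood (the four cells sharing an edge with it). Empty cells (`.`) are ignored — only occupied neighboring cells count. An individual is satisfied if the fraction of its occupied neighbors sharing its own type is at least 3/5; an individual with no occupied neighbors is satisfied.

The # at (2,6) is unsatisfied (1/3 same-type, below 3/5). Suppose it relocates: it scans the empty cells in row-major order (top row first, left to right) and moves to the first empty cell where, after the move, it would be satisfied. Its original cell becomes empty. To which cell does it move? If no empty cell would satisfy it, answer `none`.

Vacating (2,6). Empty cells in order:
  (1,5): 2/3 same-type → satisfied — stop here.

(1,5)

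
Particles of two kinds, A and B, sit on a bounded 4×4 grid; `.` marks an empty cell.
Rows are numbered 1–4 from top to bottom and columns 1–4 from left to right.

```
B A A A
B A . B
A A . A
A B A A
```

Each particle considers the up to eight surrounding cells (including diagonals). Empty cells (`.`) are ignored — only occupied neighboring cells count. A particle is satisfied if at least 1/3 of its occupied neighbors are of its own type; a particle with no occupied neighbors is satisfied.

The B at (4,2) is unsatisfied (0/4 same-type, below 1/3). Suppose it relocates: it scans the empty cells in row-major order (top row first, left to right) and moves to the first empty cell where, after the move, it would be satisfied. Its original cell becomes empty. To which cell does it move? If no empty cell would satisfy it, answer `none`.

none

Vacating (4,2). Empty cells in order:
  (2,3): 1/7 same-type → still unsatisfied.
  (3,3): 1/6 same-type → still unsatisfied.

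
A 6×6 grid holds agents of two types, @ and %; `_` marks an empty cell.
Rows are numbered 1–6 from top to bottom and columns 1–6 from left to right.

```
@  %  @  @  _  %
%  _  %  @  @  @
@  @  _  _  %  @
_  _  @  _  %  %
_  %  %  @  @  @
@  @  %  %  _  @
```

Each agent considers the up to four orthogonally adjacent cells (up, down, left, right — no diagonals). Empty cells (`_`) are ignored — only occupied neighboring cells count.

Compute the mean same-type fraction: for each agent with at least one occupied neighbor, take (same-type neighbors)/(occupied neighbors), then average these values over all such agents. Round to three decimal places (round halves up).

Row 1: (1,1)@ 0/2 · (1,2)% 0/2 · (1,3)@ 1/3 · (1,4)@ 2/2 · (1,6)% 0/1
Row 2: (2,1)% 0/2 · (2,3)% 0/2 · (2,4)@ 2/3 · (2,5)@ 2/3 · (2,6)@ 2/3
Row 3: (3,1)@ 1/2 · (3,2)@ 1/1 · (3,5)% 1/3 · (3,6)@ 1/3
Row 4: (4,3)@ 0/1 · (4,5)% 2/3 · (4,6)% 1/3
Row 5: (5,2)% 1/2 · (5,3)% 2/4 · (5,4)@ 1/3 · (5,5)@ 2/3 · (5,6)@ 2/3
Row 6: (6,1)@ 1/1 · (6,2)@ 1/3 · (6,3)% 2/3 · (6,4)% 1/2 · (6,6)@ 1/1
Sum over 27 agents: 0/2 + 0/2 + 1/3 + 2/2 + 0/1 + 0/2 + 0/2 + 2/3 + 2/3 + 2/3 + 1/2 + 1/1 + 1/3 + 1/3 + 0/1 + 2/3 + 1/3 + 1/2 + 2/4 + 1/3 + 2/3 + 2/3 + 1/1 + 1/3 + 2/3 + 1/2 + 1/1 = 38/3; mean = 38/3 ÷ 27 = 38/81 = 0.469135… → 0.469.

0.469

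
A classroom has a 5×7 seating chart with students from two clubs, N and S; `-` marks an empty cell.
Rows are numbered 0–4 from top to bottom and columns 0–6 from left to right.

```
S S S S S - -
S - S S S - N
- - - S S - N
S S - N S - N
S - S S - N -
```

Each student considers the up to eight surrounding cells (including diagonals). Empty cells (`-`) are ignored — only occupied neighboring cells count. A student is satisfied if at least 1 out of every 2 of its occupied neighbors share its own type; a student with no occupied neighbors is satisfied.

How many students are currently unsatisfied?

1

Row 0: (0,0)S 2/2 satisfied · (0,1)S 4/4 satisfied · (0,2)S 4/4 satisfied · (0,3)S 5/5 satisfied · (0,4)S 3/3 satisfied
Row 1: (1,0)S 2/2 satisfied · (1,2)S 5/5 satisfied · (1,3)S 7/7 satisfied · (1,4)S 5/5 satisfied · (1,6)N 1/1 satisfied
Row 2: (2,3)S 5/6 satisfied · (2,4)S 4/5 satisfied · (2,6)N 2/2 satisfied
Row 3: (3,0)S 2/2 satisfied · (3,1)S 3/3 satisfied · (3,3)N 0/5 not · (3,4)S 3/5 satisfied · (3,6)N 2/2 satisfied
Row 4: (4,0)S 2/2 satisfied · (4,2)S 2/3 satisfied · (4,3)S 2/3 satisfied · (4,5)N 1/2 satisfied
Unsatisfied: (3,3) — 1 in total.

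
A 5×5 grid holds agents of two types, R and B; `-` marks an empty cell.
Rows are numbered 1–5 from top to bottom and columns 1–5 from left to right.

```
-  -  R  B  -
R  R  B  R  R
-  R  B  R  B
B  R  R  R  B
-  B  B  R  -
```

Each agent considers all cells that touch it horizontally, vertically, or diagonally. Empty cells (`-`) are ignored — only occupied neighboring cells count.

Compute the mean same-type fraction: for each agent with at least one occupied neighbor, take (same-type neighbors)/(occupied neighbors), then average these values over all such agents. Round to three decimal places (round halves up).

Row 1: (1,3)R 2/4 · (1,4)B 1/4
Row 2: (2,1)R 2/2 · (2,2)R 3/5 · (2,3)B 2/7 · (2,4)R 3/7 · (2,5)R 2/4
Row 3: (3,2)R 4/7 · (3,3)B 1/8 · (3,4)R 4/8 · (3,5)B 1/5
Row 4: (4,1)B 1/3 · (4,2)R 2/6 · (4,3)R 5/8 · (4,4)R 3/7 · (4,5)B 1/4
Row 5: (5,2)B 2/4 · (5,3)B 1/5 · (5,4)R 2/4
Sum over 19 agents: 2/4 + 1/4 + 2/2 + 3/5 + 2/7 + 3/7 + 2/4 + 4/7 + 1/8 + 4/8 + 1/5 + 1/3 + 2/6 + 5/8 + 3/7 + 1/4 + 2/4 + 1/5 + 2/4 = 683/84; mean = 683/84 ÷ 19 = 683/1596 = 0.427944… → 0.428.

0.428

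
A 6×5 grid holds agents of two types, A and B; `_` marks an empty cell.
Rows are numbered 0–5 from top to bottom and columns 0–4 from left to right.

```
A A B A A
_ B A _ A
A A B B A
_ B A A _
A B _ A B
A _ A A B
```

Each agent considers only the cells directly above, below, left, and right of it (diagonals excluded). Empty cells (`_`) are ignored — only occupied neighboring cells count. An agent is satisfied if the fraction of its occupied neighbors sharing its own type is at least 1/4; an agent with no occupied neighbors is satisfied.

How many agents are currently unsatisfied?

3

(0,0)A 1/1 ok
(0,1)A 1/3 ok
(0,2)B 0/3 unhappy
(0,3)A 1/2 ok
(0,4)A 2/2 ok
(1,1)B 0/3 unhappy
(1,2)A 0/3 unhappy
(1,4)A 2/2 ok
(2,0)A 1/1 ok
(2,1)A 1/4 ok
(2,2)B 1/4 ok
(2,3)B 1/3 ok
(2,4)A 1/2 ok
(3,1)B 1/3 ok
(3,2)A 1/3 ok
(3,3)A 2/3 ok
(4,0)A 1/2 ok
(4,1)B 1/2 ok
(4,3)A 2/3 ok
(4,4)B 1/2 ok
(5,0)A 1/1 ok
(5,2)A 1/1 ok
(5,3)A 2/3 ok
(5,4)B 1/2 ok
Unsatisfied: (0,2), (1,1), (1,2) — 3 in total.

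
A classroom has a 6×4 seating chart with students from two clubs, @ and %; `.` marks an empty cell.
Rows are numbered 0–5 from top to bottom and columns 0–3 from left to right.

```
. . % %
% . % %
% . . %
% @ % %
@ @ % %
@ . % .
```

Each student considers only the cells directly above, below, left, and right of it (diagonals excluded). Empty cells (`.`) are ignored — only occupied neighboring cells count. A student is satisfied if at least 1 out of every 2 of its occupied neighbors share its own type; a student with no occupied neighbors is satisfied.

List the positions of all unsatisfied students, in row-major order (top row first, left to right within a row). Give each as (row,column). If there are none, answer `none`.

(3,0), (3,1)

(0,2)% 2/2 ✓
(0,3)% 2/2 ✓
(1,0)% 1/1 ✓
(1,2)% 2/2 ✓
(1,3)% 3/3 ✓
(2,0)% 2/2 ✓
(2,3)% 2/2 ✓
(3,0)% 1/3 ✗
(3,1)@ 1/3 ✗
(3,2)% 2/3 ✓
(3,3)% 3/3 ✓
(4,0)@ 2/3 ✓
(4,1)@ 2/3 ✓
(4,2)% 3/4 ✓
(4,3)% 2/2 ✓
(5,0)@ 1/1 ✓
(5,2)% 1/1 ✓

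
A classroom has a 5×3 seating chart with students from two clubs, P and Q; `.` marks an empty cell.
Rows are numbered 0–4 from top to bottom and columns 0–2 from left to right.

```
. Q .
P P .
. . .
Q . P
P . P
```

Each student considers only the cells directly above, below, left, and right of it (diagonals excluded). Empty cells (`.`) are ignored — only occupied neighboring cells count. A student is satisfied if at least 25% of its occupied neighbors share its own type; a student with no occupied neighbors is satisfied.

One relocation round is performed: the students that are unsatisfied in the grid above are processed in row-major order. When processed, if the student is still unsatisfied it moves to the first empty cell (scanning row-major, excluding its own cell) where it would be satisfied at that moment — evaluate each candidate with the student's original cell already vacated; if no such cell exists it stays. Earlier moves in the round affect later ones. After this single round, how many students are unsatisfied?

0

Initially unsatisfied (in order): (0,1), (3,0), (4,0).
  (0,1) → (0,2).
  (3,0) → (0,1).
  (4,0): now satisfied by earlier moves; stays.
Resulting grid:
. Q Q
P P .
. . .
. . P
P . P
All satisfied now.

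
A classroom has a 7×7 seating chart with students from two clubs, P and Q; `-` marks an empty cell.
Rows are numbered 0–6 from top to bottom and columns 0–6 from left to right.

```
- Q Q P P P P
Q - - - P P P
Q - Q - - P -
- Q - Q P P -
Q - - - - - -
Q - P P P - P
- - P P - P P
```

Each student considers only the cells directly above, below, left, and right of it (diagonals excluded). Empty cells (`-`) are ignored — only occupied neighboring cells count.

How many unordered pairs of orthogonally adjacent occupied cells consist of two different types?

Scan each occupied cell's neighbors to the right and below so each pair is counted once.
Row 0: Q(0,1)–Q(0,2)= Q(0,2)–P(0,3)≠ P(0,3)–P(0,4)= P(0,4)–P(0,5)= P(0,4)–P(1,4)= P(0,5)–P(0,6)= P(0,5)–P(1,5)= P(0,6)–P(1,6)=  → 1/8 unlike.
Row 1: Q(1,0)–Q(2,0)= P(1,4)–P(1,5)= P(1,5)–P(1,6)= P(1,5)–P(2,5)=  → 0/4 unlike.
Row 2: P(2,5)–P(3,5)=  → 0/1 unlike.
Row 3: Q(3,3)–P(3,4)≠ P(3,4)–P(3,5)=  → 1/2 unlike.
Row 4: Q(4,0)–Q(5,0)=  → 0/1 unlike.
Row 5: P(5,2)–P(5,3)= P(5,2)–P(6,2)= P(5,3)–P(5,4)= P(5,3)–P(6,3)= P(5,6)–P(6,6)=  → 0/5 unlike.
Row 6: P(6,2)–P(6,3)= P(6,5)–P(6,6)=  → 0/2 unlike.
Total adjacent occupied pairs: 23; unlike-type pairs: 2.

2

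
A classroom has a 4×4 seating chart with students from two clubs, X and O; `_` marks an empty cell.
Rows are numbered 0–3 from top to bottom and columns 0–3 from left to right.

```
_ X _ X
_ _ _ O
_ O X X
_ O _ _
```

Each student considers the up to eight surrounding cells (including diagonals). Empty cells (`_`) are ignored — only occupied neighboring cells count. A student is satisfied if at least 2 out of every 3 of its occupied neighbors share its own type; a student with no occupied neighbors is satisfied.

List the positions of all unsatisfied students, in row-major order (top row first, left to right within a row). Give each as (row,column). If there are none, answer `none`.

(0,3), (1,3), (2,1), (2,2), (2,3), (3,1)

(0,1)X 0/0 ✓
(0,3)X 0/1 ✗
(1,3)O 0/3 ✗
(2,1)O 1/2 ✗
(2,2)X 1/4 ✗
(2,3)X 1/2 ✗
(3,1)O 1/2 ✗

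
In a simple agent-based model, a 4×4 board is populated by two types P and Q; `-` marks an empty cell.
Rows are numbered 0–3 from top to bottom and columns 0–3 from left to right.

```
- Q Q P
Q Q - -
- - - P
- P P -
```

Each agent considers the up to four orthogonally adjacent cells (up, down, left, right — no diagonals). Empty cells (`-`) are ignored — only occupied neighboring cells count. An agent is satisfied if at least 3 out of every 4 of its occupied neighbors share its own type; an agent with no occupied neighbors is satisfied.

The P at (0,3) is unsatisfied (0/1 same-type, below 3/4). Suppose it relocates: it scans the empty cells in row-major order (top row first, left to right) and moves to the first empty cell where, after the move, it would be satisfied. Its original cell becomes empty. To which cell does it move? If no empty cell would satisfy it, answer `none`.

Vacating (0,3). Empty cells in order:
  (0,0): 0/2 same-type → still unsatisfied.
  (1,2): 0/2 same-type → still unsatisfied.
  (1,3): 1/1 same-type → satisfied — stop here.

(1,3)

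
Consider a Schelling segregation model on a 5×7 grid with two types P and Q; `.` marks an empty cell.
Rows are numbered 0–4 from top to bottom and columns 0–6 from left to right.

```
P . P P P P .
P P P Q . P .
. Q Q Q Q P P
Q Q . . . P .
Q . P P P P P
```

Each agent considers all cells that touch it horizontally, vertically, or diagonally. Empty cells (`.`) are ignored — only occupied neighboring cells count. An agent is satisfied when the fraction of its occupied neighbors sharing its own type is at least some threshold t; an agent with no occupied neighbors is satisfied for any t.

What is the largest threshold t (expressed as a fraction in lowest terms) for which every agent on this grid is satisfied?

2/5

(0,0)P 2/2
(0,2)P 3/4
(0,3)P 3/4
(0,4)P 3/4
(0,5)P 2/2
(1,0)P 2/3
(1,1)P 4/6
(1,2)P 3/7
(1,3)Q 3/7
(1,5)P 4/5
(2,1)Q 3/6
(2,2)Q 4/6
(2,3)Q 3/4
(2,4)Q 2/5
(2,5)P 3/4
(2,6)P 3/3
(3,0)Q 3/3
(3,1)Q 4/5
(3,5)P 5/6
(4,0)Q 2/2
(4,2)P 1/2
(4,3)P 2/2
(4,4)P 3/3
(4,5)P 3/3
(4,6)P 2/2
The smallest same-type fraction is 2/5 at (2,4), which reduces to 2/5. Any threshold above that leaves this agent unsatisfied.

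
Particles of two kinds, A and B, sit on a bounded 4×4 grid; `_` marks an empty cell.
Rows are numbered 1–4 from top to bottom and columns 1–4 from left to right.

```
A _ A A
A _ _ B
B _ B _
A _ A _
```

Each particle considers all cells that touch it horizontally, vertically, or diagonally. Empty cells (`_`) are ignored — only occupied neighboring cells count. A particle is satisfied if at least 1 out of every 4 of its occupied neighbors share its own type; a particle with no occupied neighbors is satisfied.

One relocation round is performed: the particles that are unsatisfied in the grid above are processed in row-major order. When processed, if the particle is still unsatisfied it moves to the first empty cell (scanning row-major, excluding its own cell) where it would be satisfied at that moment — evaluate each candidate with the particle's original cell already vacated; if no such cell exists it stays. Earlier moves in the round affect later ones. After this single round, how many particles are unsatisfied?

1

Initially unsatisfied (in order): (3,1), (4,1), (4,3).
  (3,1) → (2,2).
  (4,1): now satisfied by earlier moves; stays.
  (4,3) → (1,2).
Resulting grid:
A A A A
A B _ B
_ _ B _
A _ _ _
Unsatisfied now: (2,2).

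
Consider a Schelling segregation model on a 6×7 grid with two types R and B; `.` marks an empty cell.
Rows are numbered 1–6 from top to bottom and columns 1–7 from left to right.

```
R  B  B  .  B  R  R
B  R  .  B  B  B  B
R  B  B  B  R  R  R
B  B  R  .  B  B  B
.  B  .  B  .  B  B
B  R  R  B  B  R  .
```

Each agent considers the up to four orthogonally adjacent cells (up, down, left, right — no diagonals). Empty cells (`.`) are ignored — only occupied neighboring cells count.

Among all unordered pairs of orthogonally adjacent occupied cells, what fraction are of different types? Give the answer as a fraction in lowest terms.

Scan each occupied cell's neighbors to the right and below so each pair is counted once.
From row 1: 6 unlike of 9 pairs (running 6/9).
From row 2: 6 unlike of 10 pairs (running 12/19).
From row 3: 7 unlike of 12 pairs (running 19/31).
From row 4: 1 unlike of 7 pairs (running 20/38).
From row 5: 2 unlike of 4 pairs (running 22/42).
From row 6: 3 unlike of 5 pairs (running 25/47).
Total adjacent occupied pairs: 47; unlike-type pairs: 25.
25/47 is already in lowest terms.

25/47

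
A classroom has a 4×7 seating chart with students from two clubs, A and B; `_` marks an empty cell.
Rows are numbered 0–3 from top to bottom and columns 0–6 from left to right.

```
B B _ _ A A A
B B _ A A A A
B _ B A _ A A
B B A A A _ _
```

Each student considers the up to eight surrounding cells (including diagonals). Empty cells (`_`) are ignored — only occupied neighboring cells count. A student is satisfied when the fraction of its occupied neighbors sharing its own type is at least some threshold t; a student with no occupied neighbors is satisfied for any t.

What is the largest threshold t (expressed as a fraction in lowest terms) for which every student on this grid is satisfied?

1/3

Row 0: (0,0)B 3/3 · (0,1)B 3/3 · (0,4)A 4/4 · (0,5)A 5/5 · (0,6)A 3/3
Row 1: (1,0)B 4/4 · (1,1)B 5/5 · (1,3)A 3/4 · (1,4)A 6/6 · (1,5)A 7/7 · (1,6)A 5/5
Row 2: (2,0)B 4/4 · (2,2)B 2/6 · (2,3)A 5/6 · (2,5)A 5/5 · (2,6)A 3/3
Row 3: (3,0)B 2/2 · (3,1)B 3/4 · (3,2)A 2/4 · (3,3)A 3/4 · (3,4)A 3/3
The smallest same-type fraction is 2/6 at (2,2), which reduces to 1/3. Any threshold above that leaves this student unsatisfied.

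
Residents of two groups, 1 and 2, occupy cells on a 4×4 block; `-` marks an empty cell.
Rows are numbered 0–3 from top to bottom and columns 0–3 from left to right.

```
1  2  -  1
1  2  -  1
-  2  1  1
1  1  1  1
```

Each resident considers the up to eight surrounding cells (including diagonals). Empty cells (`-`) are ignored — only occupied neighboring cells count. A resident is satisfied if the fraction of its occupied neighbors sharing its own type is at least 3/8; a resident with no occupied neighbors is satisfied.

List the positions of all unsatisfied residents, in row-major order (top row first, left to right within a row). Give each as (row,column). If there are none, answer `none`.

(0,0), (0,1), (1,0), (2,1)

(0,0)1 1/3 ✗
(0,1)2 1/3 ✗
(0,3)1 1/1 ✓
(1,0)1 1/4 ✗
(1,1)2 2/5 ✓
(1,3)1 3/3 ✓
(2,1)2 1/6 ✗
(2,2)1 5/7 ✓
(2,3)1 4/4 ✓
(3,0)1 1/2 ✓
(3,1)1 3/4 ✓
(3,2)1 4/5 ✓
(3,3)1 3/3 ✓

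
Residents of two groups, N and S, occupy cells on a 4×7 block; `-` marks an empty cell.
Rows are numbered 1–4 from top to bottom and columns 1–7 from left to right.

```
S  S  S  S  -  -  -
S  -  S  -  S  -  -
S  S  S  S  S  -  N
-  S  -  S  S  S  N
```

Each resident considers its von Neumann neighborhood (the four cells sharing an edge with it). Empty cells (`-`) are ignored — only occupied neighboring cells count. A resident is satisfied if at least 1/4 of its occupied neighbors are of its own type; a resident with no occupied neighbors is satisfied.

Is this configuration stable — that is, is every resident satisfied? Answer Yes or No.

Row 1: (1,1)S 2/2 ok · (1,2)S 2/2 ok · (1,3)S 3/3 ok · (1,4)S 1/1 ok
Row 2: (2,1)S 2/2 ok · (2,3)S 2/2 ok · (2,5)S 1/1 ok
Row 3: (3,1)S 2/2 ok · (3,2)S 3/3 ok · (3,3)S 3/3 ok · (3,4)S 3/3 ok · (3,5)S 3/3 ok · (3,7)N 1/1 ok
Row 4: (4,2)S 1/1 ok · (4,4)S 2/2 ok · (4,5)S 3/3 ok · (4,6)S 1/2 ok · (4,7)N 1/2 ok
All meet the threshold, so the configuration is stable.

Yes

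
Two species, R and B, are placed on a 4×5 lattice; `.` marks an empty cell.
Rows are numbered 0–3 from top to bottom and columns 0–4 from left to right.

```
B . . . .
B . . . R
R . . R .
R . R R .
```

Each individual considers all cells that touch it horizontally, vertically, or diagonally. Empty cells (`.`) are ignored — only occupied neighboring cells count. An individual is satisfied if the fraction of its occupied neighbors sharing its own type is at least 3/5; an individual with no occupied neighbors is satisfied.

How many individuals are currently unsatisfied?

Row 0: (0,0)B 1/1 ✓
Row 1: (1,0)B 1/2 ✗ · (1,4)R 1/1 ✓
Row 2: (2,0)R 1/2 ✗ · (2,3)R 3/3 ✓
Row 3: (3,0)R 1/1 ✓ · (3,2)R 2/2 ✓ · (3,3)R 2/2 ✓
Unsatisfied: (1,0), (2,0) — 2 in total.

2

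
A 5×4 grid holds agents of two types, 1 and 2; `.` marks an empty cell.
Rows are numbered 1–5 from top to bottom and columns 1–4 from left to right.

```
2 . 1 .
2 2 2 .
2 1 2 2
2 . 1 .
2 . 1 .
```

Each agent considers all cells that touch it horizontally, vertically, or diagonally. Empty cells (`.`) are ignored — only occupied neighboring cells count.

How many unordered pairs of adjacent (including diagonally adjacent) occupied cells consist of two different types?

10

Scan each occupied cell's neighbors to the right and below (and the two forward diagonals) so each pair is counted once.
Row 1: 2(1,1)–2(2,1)= 2(1,1)–2(2,2)= 1(1,3)–2(2,3)≠ 1(1,3)–2(2,2)≠  → 2/4 unlike.
Row 2: 2(2,1)–2(2,2)= 2(2,1)–2(3,1)= 2(2,1)–1(3,2)≠ 2(2,2)–2(2,3)= 2(2,2)–1(3,2)≠ 2(2,2)–2(3,3)= 2(2,2)–2(3,1)= 2(2,3)–2(3,3)= 2(2,3)–2(3,4)= 2(2,3)–1(3,2)≠  → 3/10 unlike.
Row 3: 2(3,1)–1(3,2)≠ 2(3,1)–2(4,1)= 1(3,2)–2(3,3)≠ 1(3,2)–1(4,3)= 1(3,2)–2(4,1)≠ 2(3,3)–2(3,4)= 2(3,3)–1(4,3)≠ 2(3,4)–1(4,3)≠  → 5/8 unlike.
Row 4: 2(4,1)–2(5,1)= 1(4,3)–1(5,3)=  → 0/2 unlike.
Total adjacent occupied pairs: 24; unlike-type pairs: 10.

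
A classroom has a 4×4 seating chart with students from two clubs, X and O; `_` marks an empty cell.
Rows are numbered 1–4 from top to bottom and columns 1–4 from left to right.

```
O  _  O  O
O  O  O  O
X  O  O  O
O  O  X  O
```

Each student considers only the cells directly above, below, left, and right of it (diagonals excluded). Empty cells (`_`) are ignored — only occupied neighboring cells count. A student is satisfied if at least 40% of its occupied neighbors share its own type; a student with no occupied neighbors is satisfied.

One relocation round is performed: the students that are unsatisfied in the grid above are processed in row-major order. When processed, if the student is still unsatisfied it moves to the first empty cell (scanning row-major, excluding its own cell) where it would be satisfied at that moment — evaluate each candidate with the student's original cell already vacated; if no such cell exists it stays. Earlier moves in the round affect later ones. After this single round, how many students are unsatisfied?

2

Initially unsatisfied (in order): (3,1), (4,3).
  (3,1): no empty cell satisfies it; stays.
  (4,3): no empty cell satisfies it; stays.
Resulting grid:
O _ O O
O O O O
X O O O
O O X O
Unsatisfied now: (3,1), (4,3).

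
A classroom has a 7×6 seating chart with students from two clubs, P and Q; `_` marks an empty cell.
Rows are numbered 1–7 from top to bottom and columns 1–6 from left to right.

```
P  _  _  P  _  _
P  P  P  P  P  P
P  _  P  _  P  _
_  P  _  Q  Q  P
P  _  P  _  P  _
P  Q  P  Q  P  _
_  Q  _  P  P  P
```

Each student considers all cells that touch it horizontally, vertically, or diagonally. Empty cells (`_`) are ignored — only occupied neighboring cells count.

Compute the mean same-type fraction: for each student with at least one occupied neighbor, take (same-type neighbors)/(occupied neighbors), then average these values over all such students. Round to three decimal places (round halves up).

Row 1: (1,1)P 2/2 · (1,4)P 3/3
Row 2: (2,1)P 3/3 · (2,2)P 5/5 · (2,3)P 4/4 · (2,4)P 5/5 · (2,5)P 4/4 · (2,6)P 2/2
Row 3: (3,1)P 3/3 · (3,3)P 4/5 · (3,5)P 4/6
Row 4: (4,2)P 4/4 · (4,4)Q 1/5 · (4,5)Q 1/4 · (4,6)P 2/3
Row 5: (5,1)P 2/3 · (5,3)P 2/5 · (5,5)P 2/5
Row 6: (6,1)P 1/3 · (6,2)Q 1/5 · (6,3)P 2/5 · (6,4)Q 0/6 · (6,5)P 4/5
Row 7: (7,2)Q 1/3 · (7,4)P 3/4 · (7,5)P 3/4 · (7,6)P 2/2
Sum over 27 students: 2/2 + 3/3 + 3/3 + 5/5 + 4/4 + 5/5 + 4/4 + 2/2 + 3/3 + 4/5 + 4/6 + 4/4 + 1/5 + 1/4 + 2/3 + 2/3 + 2/5 + 2/5 + 1/3 + 1/5 + 2/5 + 0/6 + 4/5 + 1/3 + 3/4 + 3/4 + 2/2 = 1117/60; mean = 1117/60 ÷ 27 = 1117/1620 = 0.689506… → 0.690.

0.690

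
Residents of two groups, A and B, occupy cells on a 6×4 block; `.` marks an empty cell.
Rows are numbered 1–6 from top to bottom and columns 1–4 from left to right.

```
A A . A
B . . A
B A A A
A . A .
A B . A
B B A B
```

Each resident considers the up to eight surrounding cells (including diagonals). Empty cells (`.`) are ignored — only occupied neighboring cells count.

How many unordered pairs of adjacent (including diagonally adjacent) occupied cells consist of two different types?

14

Scan each occupied cell's neighbors to the right and below (and the two forward diagonals) so each pair is counted once.
Row 1: A(1,1)–A(1,2)= A(1,1)–B(2,1)≠ A(1,2)–B(2,1)≠ A(1,4)–A(2,4)=  → 2/4 unlike.
Row 2: B(2,1)–B(3,1)= B(2,1)–A(3,2)≠ A(2,4)–A(3,4)= A(2,4)–A(3,3)=  → 1/4 unlike.
Row 3: B(3,1)–A(3,2)≠ B(3,1)–A(4,1)≠ A(3,2)–A(3,3)= A(3,2)–A(4,3)= A(3,2)–A(4,1)= A(3,3)–A(3,4)= A(3,3)–A(4,3)= A(3,4)–A(4,3)=  → 2/8 unlike.
Row 4: A(4,1)–A(5,1)= A(4,1)–B(5,2)≠ A(4,3)–A(5,4)= A(4,3)–B(5,2)≠  → 2/4 unlike.
Row 5: A(5,1)–B(5,2)≠ A(5,1)–B(6,1)≠ A(5,1)–B(6,2)≠ B(5,2)–B(6,2)= B(5,2)–A(6,3)≠ B(5,2)–B(6,1)= A(5,4)–B(6,4)≠ A(5,4)–A(6,3)=  → 5/8 unlike.
Row 6: B(6,1)–B(6,2)= B(6,2)–A(6,3)≠ A(6,3)–B(6,4)≠  → 2/3 unlike.
Total adjacent occupied pairs: 31; unlike-type pairs: 14.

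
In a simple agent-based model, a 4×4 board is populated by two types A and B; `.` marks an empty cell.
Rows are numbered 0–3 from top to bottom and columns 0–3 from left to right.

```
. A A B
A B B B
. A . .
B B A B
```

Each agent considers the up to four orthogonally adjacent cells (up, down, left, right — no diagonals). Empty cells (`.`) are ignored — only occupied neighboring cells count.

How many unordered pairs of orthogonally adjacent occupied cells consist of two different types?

Scan each occupied cell's neighbors to the right and below so each pair is counted once.
From row 0: 3 unlike of 5 pairs (running 3/5).
From row 1: 2 unlike of 4 pairs (running 5/9).
From row 2: 1 unlike of 1 pairs (running 6/10).
From row 3: 2 unlike of 3 pairs (running 8/13).
Total adjacent occupied pairs: 13; unlike-type pairs: 8.

8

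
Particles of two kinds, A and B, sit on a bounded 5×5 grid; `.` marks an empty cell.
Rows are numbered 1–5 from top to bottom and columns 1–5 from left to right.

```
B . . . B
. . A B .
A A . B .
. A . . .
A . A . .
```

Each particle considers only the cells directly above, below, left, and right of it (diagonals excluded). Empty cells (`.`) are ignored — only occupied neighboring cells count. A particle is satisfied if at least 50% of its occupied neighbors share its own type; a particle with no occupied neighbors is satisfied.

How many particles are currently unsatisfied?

(1,1)B 0/0 ok
(1,5)B 0/0 ok
(2,3)A 0/1 unhappy
(2,4)B 1/2 ok
(3,1)A 1/1 ok
(3,2)A 2/2 ok
(3,4)B 1/1 ok
(4,2)A 1/1 ok
(5,1)A 0/0 ok
(5,3)A 0/0 ok
Unsatisfied: (2,3) — 1 in total.

1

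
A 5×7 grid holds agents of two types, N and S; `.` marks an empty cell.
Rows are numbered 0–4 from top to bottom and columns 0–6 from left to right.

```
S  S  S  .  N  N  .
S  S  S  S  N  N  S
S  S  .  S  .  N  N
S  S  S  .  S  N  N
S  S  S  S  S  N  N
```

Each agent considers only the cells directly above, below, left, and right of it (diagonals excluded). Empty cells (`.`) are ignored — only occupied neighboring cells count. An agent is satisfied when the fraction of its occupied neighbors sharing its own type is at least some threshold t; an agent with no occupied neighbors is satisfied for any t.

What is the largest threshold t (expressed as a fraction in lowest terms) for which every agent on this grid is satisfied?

0/1

(0,0)S 2/2
(0,1)S 3/3
(0,2)S 2/2
(0,4)N 2/2
(0,5)N 2/2
(1,0)S 3/3
(1,1)S 4/4
(1,2)S 3/3
(1,3)S 2/3
(1,4)N 2/3
(1,5)N 3/4
(1,6)S 0/2
(2,0)S 3/3
(2,1)S 3/3
(2,3)S 1/1
(2,5)N 3/3
(2,6)N 2/3
(3,0)S 3/3
(3,1)S 4/4
(3,2)S 2/2
(3,4)S 1/2
(3,5)N 3/4
(3,6)N 3/3
(4,0)S 2/2
(4,1)S 3/3
(4,2)S 3/3
(4,3)S 2/2
(4,4)S 2/3
(4,5)N 2/3
(4,6)N 2/2
The smallest same-type fraction is 0/2 at (1,6), which reduces to 0/1. Any threshold above that leaves this agent unsatisfied.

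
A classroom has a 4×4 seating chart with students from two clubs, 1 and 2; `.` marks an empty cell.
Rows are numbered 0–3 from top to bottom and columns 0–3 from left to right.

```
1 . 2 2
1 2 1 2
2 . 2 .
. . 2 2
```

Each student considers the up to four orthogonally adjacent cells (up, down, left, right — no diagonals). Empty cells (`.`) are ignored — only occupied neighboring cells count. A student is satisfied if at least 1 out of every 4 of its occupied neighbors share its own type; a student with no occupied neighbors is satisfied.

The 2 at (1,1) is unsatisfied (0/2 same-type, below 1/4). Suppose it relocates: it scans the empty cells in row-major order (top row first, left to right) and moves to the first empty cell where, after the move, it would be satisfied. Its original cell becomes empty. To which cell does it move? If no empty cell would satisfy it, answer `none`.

(0,1)

Vacating (1,1). Empty cells in order:
  (0,1): 1/2 same-type → satisfied — stop here.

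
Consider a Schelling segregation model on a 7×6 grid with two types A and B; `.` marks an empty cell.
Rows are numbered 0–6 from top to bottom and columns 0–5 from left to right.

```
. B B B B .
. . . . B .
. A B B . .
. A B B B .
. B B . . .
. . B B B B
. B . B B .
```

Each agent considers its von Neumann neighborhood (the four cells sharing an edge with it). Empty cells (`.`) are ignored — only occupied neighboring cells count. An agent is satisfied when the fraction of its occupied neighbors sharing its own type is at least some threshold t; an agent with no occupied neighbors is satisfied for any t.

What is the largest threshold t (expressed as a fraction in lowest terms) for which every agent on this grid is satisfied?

1/3

Row 0: (0,1)B 1/1 · (0,2)B 2/2 · (0,3)B 2/2 · (0,4)B 2/2
Row 1: (1,4)B 1/1
Row 2: (2,1)A 1/2 · (2,2)B 2/3 · (2,3)B 2/2
Row 3: (3,1)A 1/3 · (3,2)B 3/4 · (3,3)B 3/3 · (3,4)B 1/1
Row 4: (4,1)B 1/2 · (4,2)B 3/3
Row 5: (5,2)B 2/2 · (5,3)B 3/3 · (5,4)B 3/3 · (5,5)B 1/1
Row 6: (6,1)B — no occupied neighbors · (6,3)B 2/2 · (6,4)B 2/2
The smallest same-type fraction is 1/3 at (3,1), which reduces to 1/3. Any threshold above that leaves this agent unsatisfied.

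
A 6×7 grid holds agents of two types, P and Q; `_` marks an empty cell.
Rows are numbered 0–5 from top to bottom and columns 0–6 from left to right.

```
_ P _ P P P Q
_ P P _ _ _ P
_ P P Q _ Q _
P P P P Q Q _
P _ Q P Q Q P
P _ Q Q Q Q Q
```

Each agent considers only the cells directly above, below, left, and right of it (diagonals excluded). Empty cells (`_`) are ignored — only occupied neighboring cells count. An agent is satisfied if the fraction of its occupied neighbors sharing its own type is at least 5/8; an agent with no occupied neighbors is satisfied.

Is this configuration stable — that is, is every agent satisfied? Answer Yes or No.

No

Row 0: (0,1)P 1/1 ✓ · (0,3)P 1/1 ✓ · (0,4)P 2/2 ✓ · (0,5)P 1/2 ✗ · (0,6)Q 0/2 ✗
Row 1: (1,1)P 3/3 ✓ · (1,2)P 2/2 ✓ · (1,6)P 0/1 ✗
Row 2: (2,1)P 3/3 ✓ · (2,2)P 3/4 ✓ · (2,3)Q 0/2 ✗ · (2,5)Q 1/1 ✓
Row 3: (3,0)P 2/2 ✓ · (3,1)P 3/3 ✓ · (3,2)P 3/4 ✓ · (3,3)P 2/4 ✗ · (3,4)Q 2/3 ✓ · (3,5)Q 3/3 ✓
Row 4: (4,0)P 2/2 ✓ · (4,2)Q 1/3 ✗ · (4,3)P 1/4 ✗ · (4,4)Q 3/4 ✓ · (4,5)Q 3/4 ✓ · (4,6)P 0/2 ✗
Row 5: (5,0)P 1/1 ✓ · (5,2)Q 2/2 ✓ · (5,3)Q 2/3 ✓ · (5,4)Q 3/3 ✓ · (5,5)Q 3/3 ✓ · (5,6)Q 1/2 ✗
For instance (0,5) has only 1/2 same-type neighbors, below 5/8.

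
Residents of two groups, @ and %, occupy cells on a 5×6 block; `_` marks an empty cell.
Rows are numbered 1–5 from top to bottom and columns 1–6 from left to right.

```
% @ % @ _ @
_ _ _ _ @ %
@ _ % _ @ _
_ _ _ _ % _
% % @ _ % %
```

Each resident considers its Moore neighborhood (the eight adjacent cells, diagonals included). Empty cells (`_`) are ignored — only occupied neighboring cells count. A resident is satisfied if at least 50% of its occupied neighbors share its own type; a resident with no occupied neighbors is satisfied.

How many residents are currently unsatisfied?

Row 1: (1,1)% 0/1 unhappy · (1,2)@ 0/2 unhappy · (1,3)% 0/2 unhappy · (1,4)@ 1/2 ok · (1,6)@ 1/2 ok
Row 2: (2,5)@ 3/4 ok · (2,6)% 0/3 unhappy
Row 3: (3,1)@ 0/0 ok · (3,3)% 0/0 ok · (3,5)@ 1/3 unhappy
Row 4: (4,5)% 2/3 ok
Row 5: (5,1)% 1/1 ok · (5,2)% 1/2 ok · (5,3)@ 0/1 unhappy · (5,5)% 2/2 ok · (5,6)% 2/2 ok
Unsatisfied: (1,1), (1,2), (1,3), (2,6), (3,5), (5,3) — 6 in total.

6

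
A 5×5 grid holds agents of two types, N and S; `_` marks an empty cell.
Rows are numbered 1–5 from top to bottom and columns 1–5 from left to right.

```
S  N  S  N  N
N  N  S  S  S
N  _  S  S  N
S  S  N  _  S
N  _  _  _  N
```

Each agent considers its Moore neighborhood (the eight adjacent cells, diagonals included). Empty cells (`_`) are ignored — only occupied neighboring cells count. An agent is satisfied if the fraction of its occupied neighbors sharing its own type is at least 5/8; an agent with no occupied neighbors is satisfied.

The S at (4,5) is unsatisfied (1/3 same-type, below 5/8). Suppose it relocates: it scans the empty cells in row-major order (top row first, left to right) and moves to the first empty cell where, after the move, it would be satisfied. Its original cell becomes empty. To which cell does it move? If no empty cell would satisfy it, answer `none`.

Vacating (4,5). Empty cells in order:
  (3,2): 4/8 same-type → still unsatisfied.
  (4,4): 2/5 same-type → still unsatisfied.
  (5,2): 2/4 same-type → still unsatisfied.
  (5,3): 1/2 same-type → still unsatisfied.
  (5,4): 0/2 same-type → still unsatisfied.

none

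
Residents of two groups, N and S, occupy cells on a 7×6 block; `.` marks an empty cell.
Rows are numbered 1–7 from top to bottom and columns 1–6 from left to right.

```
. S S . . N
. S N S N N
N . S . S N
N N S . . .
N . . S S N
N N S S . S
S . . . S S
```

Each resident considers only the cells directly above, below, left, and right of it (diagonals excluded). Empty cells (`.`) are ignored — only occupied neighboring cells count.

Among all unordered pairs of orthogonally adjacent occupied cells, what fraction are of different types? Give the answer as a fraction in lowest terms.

Scan each occupied cell's neighbors to the right and below so each pair is counted once.
From row 1: 1 unlike of 4 pairs (running 1/4).
From row 2: 5 unlike of 7 pairs (running 6/11).
From row 3: 1 unlike of 3 pairs (running 7/14).
From row 4: 1 unlike of 3 pairs (running 8/17).
From row 5: 2 unlike of 5 pairs (running 10/22).
From row 6: 2 unlike of 5 pairs (running 12/27).
From row 7: 0 unlike of 1 pairs (running 12/28).
Total adjacent occupied pairs: 28; unlike-type pairs: 12.
12/28 reduces to 3/7.

3/7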